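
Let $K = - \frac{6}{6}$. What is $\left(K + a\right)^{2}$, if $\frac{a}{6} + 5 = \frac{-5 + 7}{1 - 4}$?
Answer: $1225$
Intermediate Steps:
$a = -34$ ($a = -30 + 6 \frac{-5 + 7}{1 - 4} = -30 + 6 \frac{2}{-3} = -30 + 6 \cdot 2 \left(- \frac{1}{3}\right) = -30 + 6 \left(- \frac{2}{3}\right) = -30 - 4 = -34$)
$K = -1$ ($K = \left(-6\right) \frac{1}{6} = -1$)
$\left(K + a\right)^{2} = \left(-1 - 34\right)^{2} = \left(-35\right)^{2} = 1225$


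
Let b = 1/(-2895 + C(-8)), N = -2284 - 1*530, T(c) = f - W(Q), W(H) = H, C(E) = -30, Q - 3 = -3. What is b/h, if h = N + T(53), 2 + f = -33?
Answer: 1/8333325 ≈ 1.2000e-7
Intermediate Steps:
Q = 0 (Q = 3 - 3 = 0)
f = -35 (f = -2 - 33 = -35)
T(c) = -35 (T(c) = -35 - 1*0 = -35 + 0 = -35)
N = -2814 (N = -2284 - 530 = -2814)
h = -2849 (h = -2814 - 35 = -2849)
b = -1/2925 (b = 1/(-2895 - 30) = 1/(-2925) = -1/2925 ≈ -0.00034188)
b/h = -1/2925/(-2849) = -1/2925*(-1/2849) = 1/8333325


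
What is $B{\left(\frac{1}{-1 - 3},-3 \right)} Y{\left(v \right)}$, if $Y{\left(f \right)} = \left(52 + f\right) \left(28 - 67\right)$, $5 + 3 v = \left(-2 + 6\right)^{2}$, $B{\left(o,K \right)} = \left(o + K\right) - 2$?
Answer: $\frac{45591}{4} \approx 11398.0$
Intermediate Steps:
$B{\left(o,K \right)} = -2 + K + o$ ($B{\left(o,K \right)} = \left(K + o\right) - 2 = -2 + K + o$)
$v = \frac{11}{3}$ ($v = - \frac{5}{3} + \frac{\left(-2 + 6\right)^{2}}{3} = - \frac{5}{3} + \frac{4^{2}}{3} = - \frac{5}{3} + \frac{1}{3} \cdot 16 = - \frac{5}{3} + \frac{16}{3} = \frac{11}{3} \approx 3.6667$)
$Y{\left(f \right)} = -2028 - 39 f$ ($Y{\left(f \right)} = \left(52 + f\right) \left(-39\right) = -2028 - 39 f$)
$B{\left(\frac{1}{-1 - 3},-3 \right)} Y{\left(v \right)} = \left(-2 - 3 + \frac{1}{-1 - 3}\right) \left(-2028 - 143\right) = \left(-2 - 3 + \frac{1}{-4}\right) \left(-2028 - 143\right) = \left(-2 - 3 - \frac{1}{4}\right) \left(-2171\right) = \left(- \frac{21}{4}\right) \left(-2171\right) = \frac{45591}{4}$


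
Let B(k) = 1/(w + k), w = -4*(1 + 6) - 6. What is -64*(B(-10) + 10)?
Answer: -7024/11 ≈ -638.54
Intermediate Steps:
w = -34 (w = -4*7 - 6 = -28 - 6 = -34)
B(k) = 1/(-34 + k)
-64*(B(-10) + 10) = -64*(1/(-34 - 10) + 10) = -64*(1/(-44) + 10) = -64*(-1/44 + 10) = -64*439/44 = -7024/11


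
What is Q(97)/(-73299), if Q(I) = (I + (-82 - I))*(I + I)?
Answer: 15908/73299 ≈ 0.21703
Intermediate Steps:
Q(I) = -164*I
Q(97)/(-73299) = -164*97/(-73299) = -15908*(-1/73299) = 15908/73299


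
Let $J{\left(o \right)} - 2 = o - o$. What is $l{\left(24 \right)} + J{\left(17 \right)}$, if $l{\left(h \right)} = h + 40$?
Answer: $66$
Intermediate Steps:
$l{\left(h \right)} = 40 + h$
$J{\left(o \right)} = 2$ ($J{\left(o \right)} = 2 + \left(o - o\right) = 2 + 0 = 2$)
$l{\left(24 \right)} + J{\left(17 \right)} = \left(40 + 24\right) + 2 = 64 + 2 = 66$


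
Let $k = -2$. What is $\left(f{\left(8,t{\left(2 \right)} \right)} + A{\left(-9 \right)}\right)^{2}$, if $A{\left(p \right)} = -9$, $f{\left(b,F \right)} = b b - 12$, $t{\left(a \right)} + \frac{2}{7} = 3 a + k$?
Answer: $1849$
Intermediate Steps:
$t{\left(a \right)} = - \frac{16}{7} + 3 a$ ($t{\left(a \right)} = - \frac{2}{7} + \left(3 a - 2\right) = - \frac{2}{7} + \left(-2 + 3 a\right) = - \frac{16}{7} + 3 a$)
$f{\left(b,F \right)} = -12 + b^{2}$ ($f{\left(b,F \right)} = b^{2} - 12 = -12 + b^{2}$)
$\left(f{\left(8,t{\left(2 \right)} \right)} + A{\left(-9 \right)}\right)^{2} = \left(\left(-12 + 8^{2}\right) - 9\right)^{2} = \left(\left(-12 + 64\right) - 9\right)^{2} = \left(52 - 9\right)^{2} = 43^{2} = 1849$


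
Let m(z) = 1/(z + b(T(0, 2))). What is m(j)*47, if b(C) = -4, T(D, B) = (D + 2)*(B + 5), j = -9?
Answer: -47/13 ≈ -3.6154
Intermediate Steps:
T(D, B) = (2 + D)*(5 + B)
m(z) = 1/(-4 + z) (m(z) = 1/(z - 4) = 1/(-4 + z))
m(j)*47 = 47/(-4 - 9) = 47/(-13) = -1/13*47 = -47/13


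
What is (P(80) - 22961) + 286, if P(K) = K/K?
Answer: -22674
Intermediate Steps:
P(K) = 1
(P(80) - 22961) + 286 = (1 - 22961) + 286 = -22960 + 286 = -22674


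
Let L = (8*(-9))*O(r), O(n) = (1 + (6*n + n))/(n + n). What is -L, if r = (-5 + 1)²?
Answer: 1017/4 ≈ 254.25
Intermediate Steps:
r = 16 (r = (-4)² = 16)
O(n) = (1 + 7*n)/(2*n) (O(n) = (1 + 7*n)/((2*n)) = (1 + 7*n)*(1/(2*n)) = (1 + 7*n)/(2*n))
L = -1017/4 (L = (8*(-9))*((½)*(1 + 7*16)/16) = -36*(1 + 112)/16 = -36*113/16 = -72*113/32 = -1017/4 ≈ -254.25)
-L = -1*(-1017/4) = 1017/4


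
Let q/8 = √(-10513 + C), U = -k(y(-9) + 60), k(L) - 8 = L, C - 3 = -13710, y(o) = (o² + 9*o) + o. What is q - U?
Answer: 59 + 16*I*√6055 ≈ 59.0 + 1245.0*I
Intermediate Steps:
y(o) = o² + 10*o
C = -13707 (C = 3 - 13710 = -13707)
k(L) = 8 + L
U = -59 (U = -(8 + (-9*(10 - 9) + 60)) = -(8 + (-9*1 + 60)) = -(8 + (-9 + 60)) = -(8 + 51) = -1*59 = -59)
q = 16*I*√6055 (q = 8*√(-10513 - 13707) = 8*√(-24220) = 8*(2*I*√6055) = 16*I*√6055 ≈ 1245.0*I)
q - U = 16*I*√6055 - 1*(-59) = 16*I*√6055 + 59 = 59 + 16*I*√6055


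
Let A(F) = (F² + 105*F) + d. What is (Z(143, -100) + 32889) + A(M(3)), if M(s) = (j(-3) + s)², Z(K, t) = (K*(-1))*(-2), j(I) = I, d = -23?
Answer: 33152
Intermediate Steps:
Z(K, t) = 2*K (Z(K, t) = -K*(-2) = 2*K)
M(s) = (-3 + s)²
A(F) = -23 + F² + 105*F (A(F) = (F² + 105*F) - 23 = -23 + F² + 105*F)
(Z(143, -100) + 32889) + A(M(3)) = (2*143 + 32889) + (-23 + ((-3 + 3)²)² + 105*(-3 + 3)²) = (286 + 32889) + (-23 + (0²)² + 105*0²) = 33175 + (-23 + 0² + 105*0) = 33175 + (-23 + 0 + 0) = 33175 - 23 = 33152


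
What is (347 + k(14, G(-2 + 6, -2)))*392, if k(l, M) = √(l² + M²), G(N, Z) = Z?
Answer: 136024 + 3920*√2 ≈ 1.4157e+5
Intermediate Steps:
k(l, M) = √(M² + l²)
(347 + k(14, G(-2 + 6, -2)))*392 = (347 + √((-2)² + 14²))*392 = (347 + √(4 + 196))*392 = (347 + √200)*392 = (347 + 10*√2)*392 = 136024 + 3920*√2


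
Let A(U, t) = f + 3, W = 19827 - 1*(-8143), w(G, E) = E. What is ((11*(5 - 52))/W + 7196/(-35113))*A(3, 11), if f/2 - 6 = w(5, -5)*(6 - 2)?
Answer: 1097127705/196422122 ≈ 5.5856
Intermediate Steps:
W = 27970 (W = 19827 + 8143 = 27970)
f = -28 (f = 12 + 2*(-5*(6 - 2)) = 12 + 2*(-5*4) = 12 + 2*(-20) = 12 - 40 = -28)
A(U, t) = -25 (A(U, t) = -28 + 3 = -25)
((11*(5 - 52))/W + 7196/(-35113))*A(3, 11) = ((11*(5 - 52))/27970 + 7196/(-35113))*(-25) = ((11*(-47))*(1/27970) + 7196*(-1/35113))*(-25) = (-517*1/27970 - 7196/35113)*(-25) = (-517/27970 - 7196/35113)*(-25) = -219425541/982110610*(-25) = 1097127705/196422122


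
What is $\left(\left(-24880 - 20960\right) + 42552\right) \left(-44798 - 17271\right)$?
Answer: $204082872$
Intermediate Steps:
$\left(\left(-24880 - 20960\right) + 42552\right) \left(-44798 - 17271\right) = \left(\left(-24880 - 20960\right) + 42552\right) \left(-62069\right) = \left(-45840 + 42552\right) \left(-62069\right) = \left(-3288\right) \left(-62069\right) = 204082872$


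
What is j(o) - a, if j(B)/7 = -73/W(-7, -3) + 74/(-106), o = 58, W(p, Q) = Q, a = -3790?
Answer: 628916/159 ≈ 3955.4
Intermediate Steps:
j(B) = 26306/159 (j(B) = 7*(-73/(-3) + 74/(-106)) = 7*(-73*(-1/3) + 74*(-1/106)) = 7*(73/3 - 37/53) = 7*(3758/159) = 26306/159)
j(o) - a = 26306/159 - 1*(-3790) = 26306/159 + 3790 = 628916/159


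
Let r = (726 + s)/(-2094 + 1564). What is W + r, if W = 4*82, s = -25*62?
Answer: 87332/265 ≈ 329.55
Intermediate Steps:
s = -1550
W = 328
r = 412/265 (r = (726 - 1550)/(-2094 + 1564) = -824/(-530) = -824*(-1/530) = 412/265 ≈ 1.5547)
W + r = 328 + 412/265 = 87332/265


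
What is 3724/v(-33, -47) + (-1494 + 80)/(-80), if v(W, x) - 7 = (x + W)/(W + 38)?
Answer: -142597/360 ≈ -396.10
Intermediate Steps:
v(W, x) = 7 + (W + x)/(38 + W) (v(W, x) = 7 + (x + W)/(W + 38) = 7 + (W + x)/(38 + W))
3724/v(-33, -47) + (-1494 + 80)/(-80) = 3724/(((266 - 47 + 8*(-33))/(38 - 33))) + (-1494 + 80)/(-80) = 3724/(((266 - 47 - 264)/5)) - 1414*(-1/80) = 3724/(((1/5)*(-45))) + 707/40 = 3724/(-9) + 707/40 = 3724*(-1/9) + 707/40 = -3724/9 + 707/40 = -142597/360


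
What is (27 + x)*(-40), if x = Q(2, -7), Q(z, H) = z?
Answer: -1160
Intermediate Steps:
x = 2
(27 + x)*(-40) = (27 + 2)*(-40) = 29*(-40) = -1160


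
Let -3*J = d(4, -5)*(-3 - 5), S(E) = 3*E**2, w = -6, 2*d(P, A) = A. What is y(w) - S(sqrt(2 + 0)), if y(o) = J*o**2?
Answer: -246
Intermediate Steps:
d(P, A) = A/2
J = -20/3 (J = -(1/2)*(-5)*(-3 - 5)/3 = -(-5)*(-8)/6 = -1/3*20 = -20/3 ≈ -6.6667)
y(o) = -20*o**2/3
y(w) - S(sqrt(2 + 0)) = -20/3*(-6)**2 - 3*(sqrt(2 + 0))**2 = -20/3*36 - 3*(sqrt(2))**2 = -240 - 3*2 = -240 - 1*6 = -240 - 6 = -246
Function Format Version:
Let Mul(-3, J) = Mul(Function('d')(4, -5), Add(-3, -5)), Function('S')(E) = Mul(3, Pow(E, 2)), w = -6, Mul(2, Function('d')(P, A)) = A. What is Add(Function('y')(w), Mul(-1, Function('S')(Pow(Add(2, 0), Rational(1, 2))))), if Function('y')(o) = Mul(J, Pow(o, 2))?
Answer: -246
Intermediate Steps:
Function('d')(P, A) = Mul(Rational(1, 2), A)
J = Rational(-20, 3) (J = Mul(Rational(-1, 3), Mul(Mul(Rational(1, 2), -5), Add(-3, -5))) = Mul(Rational(-1, 3), Mul(Rational(-5, 2), -8)) = Mul(Rational(-1, 3), 20) = Rational(-20, 3) ≈ -6.6667)
Function('y')(o) = Mul(Rational(-20, 3), Pow(o, 2))
Add(Function('y')(w), Mul(-1, Function('S')(Pow(Add(2, 0), Rational(1, 2))))) = Add(Mul(Rational(-20, 3), Pow(-6, 2)), Mul(-1, Mul(3, Pow(Pow(Add(2, 0), Rational(1, 2)), 2)))) = Add(Mul(Rational(-20, 3), 36), Mul(-1, Mul(3, Pow(Pow(2, Rational(1, 2)), 2)))) = Add(-240, Mul(-1, Mul(3, 2))) = Add(-240, Mul(-1, 6)) = Add(-240, -6) = -246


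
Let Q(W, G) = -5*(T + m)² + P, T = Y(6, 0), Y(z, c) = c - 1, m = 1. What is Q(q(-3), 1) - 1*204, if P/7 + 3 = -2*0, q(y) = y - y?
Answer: -225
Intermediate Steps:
Y(z, c) = -1 + c
q(y) = 0
T = -1 (T = -1 + 0 = -1)
P = -21 (P = -21 + 7*(-2*0) = -21 + 7*0 = -21 + 0 = -21)
Q(W, G) = -21 (Q(W, G) = -5*(-1 + 1)² - 21 = -5*0² - 21 = -5*0 - 21 = 0 - 21 = -21)
Q(q(-3), 1) - 1*204 = -21 - 1*204 = -21 - 204 = -225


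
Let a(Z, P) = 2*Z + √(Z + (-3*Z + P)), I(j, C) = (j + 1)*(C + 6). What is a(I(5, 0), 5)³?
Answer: (72 + I*√67)³ ≈ 3.5878e+5 + 1.2675e+5*I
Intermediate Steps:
I(j, C) = (1 + j)*(6 + C)
a(Z, P) = √(P - 2*Z) + 2*Z (a(Z, P) = 2*Z + √(Z + (P - 3*Z)) = 2*Z + √(P - 2*Z) = √(P - 2*Z) + 2*Z)
a(I(5, 0), 5)³ = (√(5 - 2*(6 + 0 + 6*5 + 0*5)) + 2*(6 + 0 + 6*5 + 0*5))³ = (√(5 - 2*(6 + 0 + 30 + 0)) + 2*(6 + 0 + 30 + 0))³ = (√(5 - 2*36) + 2*36)³ = (√(5 - 72) + 72)³ = (√(-67) + 72)³ = (I*√67 + 72)³ = (72 + I*√67)³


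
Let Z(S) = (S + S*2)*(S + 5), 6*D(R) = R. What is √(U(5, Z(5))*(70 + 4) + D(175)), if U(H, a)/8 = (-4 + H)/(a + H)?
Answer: √28529610/930 ≈ 5.7433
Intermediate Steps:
D(R) = R/6
Z(S) = 3*S*(5 + S) (Z(S) = (S + 2*S)*(5 + S) = (3*S)*(5 + S) = 3*S*(5 + S))
U(H, a) = 8*(-4 + H)/(H + a) (U(H, a) = 8*((-4 + H)/(a + H)) = 8*((-4 + H)/(H + a)) = 8*(-4 + H)/(H + a))
√(U(5, Z(5))*(70 + 4) + D(175)) = √((8*(-4 + 5)/(5 + 3*5*(5 + 5)))*(70 + 4) + (⅙)*175) = √((8*1/(5 + 3*5*10))*74 + 175/6) = √((8*1/(5 + 150))*74 + 175/6) = √((8*1/155)*74 + 175/6) = √((8*(1/155)*1)*74 + 175/6) = √((8/155)*74 + 175/6) = √(592/155 + 175/6) = √(30677/930) = √28529610/930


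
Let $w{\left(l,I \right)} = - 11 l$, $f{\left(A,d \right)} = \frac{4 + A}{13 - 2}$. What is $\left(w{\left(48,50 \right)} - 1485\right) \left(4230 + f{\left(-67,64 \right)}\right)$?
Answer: $-8503461$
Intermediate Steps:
$f{\left(A,d \right)} = \frac{4}{11} + \frac{A}{11}$ ($f{\left(A,d \right)} = \frac{4 + A}{11} = \left(4 + A\right) \frac{1}{11} = \frac{4}{11} + \frac{A}{11}$)
$\left(w{\left(48,50 \right)} - 1485\right) \left(4230 + f{\left(-67,64 \right)}\right) = \left(\left(-11\right) 48 - 1485\right) \left(4230 + \left(\frac{4}{11} + \frac{1}{11} \left(-67\right)\right)\right) = \left(-528 - 1485\right) \left(4230 + \left(\frac{4}{11} - \frac{67}{11}\right)\right) = - 2013 \left(4230 - \frac{63}{11}\right) = \left(-2013\right) \frac{46467}{11} = -8503461$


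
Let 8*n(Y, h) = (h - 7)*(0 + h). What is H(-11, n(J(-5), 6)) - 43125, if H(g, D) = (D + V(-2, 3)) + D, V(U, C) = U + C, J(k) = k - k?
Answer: -86251/2 ≈ -43126.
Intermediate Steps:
J(k) = 0
V(U, C) = C + U
n(Y, h) = h*(-7 + h)/8 (n(Y, h) = ((h - 7)*(0 + h))/8 = ((-7 + h)*h)/8 = (h*(-7 + h))/8 = h*(-7 + h)/8)
H(g, D) = 1 + 2*D (H(g, D) = (D + (3 - 2)) + D = (D + 1) + D = (1 + D) + D = 1 + 2*D)
H(-11, n(J(-5), 6)) - 43125 = (1 + 2*((1/8)*6*(-7 + 6))) - 43125 = (1 + 2*((1/8)*6*(-1))) - 43125 = (1 + 2*(-3/4)) - 43125 = (1 - 3/2) - 43125 = -1/2 - 43125 = -86251/2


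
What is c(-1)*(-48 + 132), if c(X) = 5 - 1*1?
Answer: 336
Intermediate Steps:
c(X) = 4 (c(X) = 5 - 1 = 4)
c(-1)*(-48 + 132) = 4*(-48 + 132) = 4*84 = 336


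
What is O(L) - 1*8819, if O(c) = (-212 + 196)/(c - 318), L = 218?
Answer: -220471/25 ≈ -8818.8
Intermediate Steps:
O(c) = -16/(-318 + c)
O(L) - 1*8819 = -16/(-318 + 218) - 1*8819 = -16/(-100) - 8819 = -16*(-1/100) - 8819 = 4/25 - 8819 = -220471/25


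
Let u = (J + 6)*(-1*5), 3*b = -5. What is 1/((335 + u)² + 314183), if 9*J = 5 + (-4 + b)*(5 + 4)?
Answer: 81/34299448 ≈ 2.3616e-6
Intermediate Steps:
b = -5/3 (b = (⅓)*(-5) = -5/3 ≈ -1.6667)
J = -46/9 (J = (5 + (-4 - 5/3)*(5 + 4))/9 = (5 - 17/3*9)/9 = (5 - 51)/9 = (⅑)*(-46) = -46/9 ≈ -5.1111)
u = -40/9 (u = (-46/9 + 6)*(-1*5) = (8/9)*(-5) = -40/9 ≈ -4.4444)
1/((335 + u)² + 314183) = 1/((335 - 40/9)² + 314183) = 1/((2975/9)² + 314183) = 1/(8850625/81 + 314183) = 1/(34299448/81) = 81/34299448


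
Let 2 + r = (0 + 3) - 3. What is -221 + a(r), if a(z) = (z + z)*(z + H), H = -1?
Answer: -209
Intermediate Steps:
r = -2 (r = -2 + ((0 + 3) - 3) = -2 + (3 - 3) = -2 + 0 = -2)
a(z) = 2*z*(-1 + z) (a(z) = (z + z)*(z - 1) = (2*z)*(-1 + z) = 2*z*(-1 + z))
-221 + a(r) = -221 + 2*(-2)*(-1 - 2) = -221 + 2*(-2)*(-3) = -221 + 12 = -209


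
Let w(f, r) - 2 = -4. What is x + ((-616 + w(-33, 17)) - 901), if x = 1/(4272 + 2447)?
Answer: -10206160/6719 ≈ -1519.0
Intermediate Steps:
w(f, r) = -2 (w(f, r) = 2 - 4 = -2)
x = 1/6719 ≈ 0.00014883
x + ((-616 + w(-33, 17)) - 901) = 1/6719 + ((-616 - 2) - 901) = 1/6719 + (-618 - 901) = 1/6719 - 1519 = -10206160/6719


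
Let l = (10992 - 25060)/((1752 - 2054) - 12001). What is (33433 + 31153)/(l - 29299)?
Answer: -794601558/360451529 ≈ -2.2045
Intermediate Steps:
l = 14068/12303 (l = -14068/(-302 - 12001) = -14068/(-12303) = -14068*(-1/12303) = 14068/12303 ≈ 1.1435)
(33433 + 31153)/(l - 29299) = (33433 + 31153)/(14068/12303 - 29299) = 64586/(-360451529/12303) = 64586*(-12303/360451529) = -794601558/360451529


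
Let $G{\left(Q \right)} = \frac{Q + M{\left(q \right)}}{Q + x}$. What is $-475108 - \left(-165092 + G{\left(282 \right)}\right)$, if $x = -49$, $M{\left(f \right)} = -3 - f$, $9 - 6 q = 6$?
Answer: $- \frac{144468013}{466} \approx -3.1002 \cdot 10^{5}$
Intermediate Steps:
$q = \frac{1}{2}$ ($q = \frac{3}{2} - 1 = \frac{1}{2} \approx 0.5$)
$G{\left(Q \right)} = \frac{- \frac{7}{2} + Q}{-49 + Q}$ ($G{\left(Q \right)} = \frac{Q - \frac{7}{2}}{Q - 49} = \frac{Q - \frac{7}{2}}{-49 + Q} = \frac{- \frac{7}{2} + Q}{-49 + Q}$)
$-475108 - \left(-165092 + G{\left(282 \right)}\right) = -475108 + \left(165092 - \frac{- \frac{7}{2} + 282}{-49 + 282}\right) = -475108 + \left(165092 - \frac{1}{233} \cdot \frac{557}{2}\right) = -475108 + \left(165092 - \frac{557}{466}\right) = -475108 + \frac{76932315}{466} = - \frac{144468013}{466}$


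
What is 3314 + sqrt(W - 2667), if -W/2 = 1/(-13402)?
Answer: 3314 + I*sqrt(119757363766)/6701 ≈ 3314.0 + 51.643*I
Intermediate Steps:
W = 1/6701 (W = -2/(-13402) = -2*(-1/13402) = 1/6701 ≈ 0.00014923)
3314 + sqrt(W - 2667) = 3314 + sqrt(1/6701 - 2667) = 3314 + sqrt(-17871566/6701) = 3314 + I*sqrt(119757363766)/6701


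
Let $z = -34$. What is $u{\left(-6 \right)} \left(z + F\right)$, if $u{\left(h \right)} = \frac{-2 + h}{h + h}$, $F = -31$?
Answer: $- \frac{130}{3} \approx -43.333$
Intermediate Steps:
$u{\left(h \right)} = \frac{-2 + h}{2 h}$
$u{\left(-6 \right)} \left(z + F\right) = \frac{-2 - 6}{2 \left(-6\right)} \left(-34 - 31\right) = \frac{1}{2} \left(- \frac{1}{6}\right) \left(-8\right) \left(-65\right) = \frac{2}{3} \left(-65\right) = - \frac{130}{3}$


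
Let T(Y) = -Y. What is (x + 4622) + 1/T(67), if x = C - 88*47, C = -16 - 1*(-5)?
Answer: 31824/67 ≈ 474.98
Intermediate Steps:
C = -11 (C = -16 + 5 = -11)
x = -4147 (x = -11 - 88*47 = -11 - 4136 = -4147)
(x + 4622) + 1/T(67) = (-4147 + 4622) + 1/(-1*67) = 475 + 1/(-67) = 475 - 1/67 = 31824/67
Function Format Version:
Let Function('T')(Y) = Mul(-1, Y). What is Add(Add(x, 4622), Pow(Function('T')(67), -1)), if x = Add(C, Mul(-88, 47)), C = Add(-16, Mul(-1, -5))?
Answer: Rational(31824, 67) ≈ 474.98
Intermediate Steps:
C = -11 (C = Add(-16, 5) = -11)
x = -4147 (x = Add(-11, Mul(-88, 47)) = Add(-11, -4136) = -4147)
Add(Add(x, 4622), Pow(Function('T')(67), -1)) = Add(Add(-4147, 4622), Pow(Mul(-1, 67), -1)) = Add(475, Pow(-67, -1)) = Add(475, Rational(-1, 67)) = Rational(31824, 67)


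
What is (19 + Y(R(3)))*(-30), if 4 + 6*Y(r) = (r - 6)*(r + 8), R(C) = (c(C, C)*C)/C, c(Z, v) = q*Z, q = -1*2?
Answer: -430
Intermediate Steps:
q = -2
c(Z, v) = -2*Z
R(C) = -2*C (R(C) = ((-2*C)*C)/C = (-2*C²)/C = -2*C)
Y(r) = -⅔ + (-6 + r)*(8 + r)/6 (Y(r) = -⅔ + ((r - 6)*(r + 8))/6 = -⅔ + ((-6 + r)*(8 + r))/6 = -⅔ + (-6 + r)*(8 + r)/6)
(19 + Y(R(3)))*(-30) = (19 + (-26/3 + (-2*3)/3 + (-2*3)²/6))*(-30) = (19 + (-26/3 + (⅓)*(-6) + (⅙)*(-6)²))*(-30) = (19 + (-26/3 - 2 + (⅙)*36))*(-30) = (19 + (-26/3 - 2 + 6))*(-30) = (19 - 14/3)*(-30) = (43/3)*(-30) = -430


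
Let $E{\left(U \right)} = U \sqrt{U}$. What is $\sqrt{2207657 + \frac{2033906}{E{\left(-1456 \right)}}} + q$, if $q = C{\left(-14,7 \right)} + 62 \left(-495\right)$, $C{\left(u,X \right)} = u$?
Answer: $-30704 + \frac{\sqrt{1170022887488 + 2033906 i \sqrt{91}}}{728} \approx -29218.0 + 0.01232 i$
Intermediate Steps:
$E{\left(U \right)} = U^{\frac{3}{2}}$
$q = -30704$ ($q = -14 + 62 \left(-495\right) = -14 - 30690 = -30704$)
$\sqrt{2207657 + \frac{2033906}{E{\left(-1456 \right)}}} + q = \sqrt{2207657 + \frac{2033906}{\left(-1456\right)^{\frac{3}{2}}}} - 30704 = \sqrt{2207657 + \frac{2033906}{\left(-5824\right) i \sqrt{91}}} - 30704 = \sqrt{2207657 + 2033906 \frac{i \sqrt{91}}{529984}} - 30704 = \sqrt{2207657 + \frac{145279 i \sqrt{91}}{37856}} - 30704 = -30704 + \sqrt{2207657 + \frac{145279 i \sqrt{91}}{37856}}$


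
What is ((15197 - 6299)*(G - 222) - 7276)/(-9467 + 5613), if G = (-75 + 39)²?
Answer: -4774588/1927 ≈ -2477.7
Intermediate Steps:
G = 1296 (G = (-36)² = 1296)
((15197 - 6299)*(G - 222) - 7276)/(-9467 + 5613) = ((15197 - 6299)*(1296 - 222) - 7276)/(-9467 + 5613) = (8898*1074 - 7276)/(-3854) = (9556452 - 7276)*(-1/3854) = 9549176*(-1/3854) = -4774588/1927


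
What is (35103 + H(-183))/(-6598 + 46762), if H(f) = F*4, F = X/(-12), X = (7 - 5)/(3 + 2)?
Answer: 526543/602460 ≈ 0.87399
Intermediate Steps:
X = 2/5 ≈ 0.40000
F = -1/30 (F = (2/5)/(-12) = (2/5)*(-1/12) = -1/30 ≈ -0.033333)
H(f) = -2/15 (H(f) = -1/30*4 = -2/15)
(35103 + H(-183))/(-6598 + 46762) = (35103 - 2/15)/(-6598 + 46762) = (526543/15)/40164 = (526543/15)*(1/40164) = 526543/602460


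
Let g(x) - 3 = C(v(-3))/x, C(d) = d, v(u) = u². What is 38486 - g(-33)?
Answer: 423316/11 ≈ 38483.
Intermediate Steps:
g(x) = 3 + 9/x (g(x) = 3 + (-3)²/x = 3 + 9/x)
38486 - g(-33) = 38486 - (3 + 9/(-33)) = 38486 - (3 + 9*(-1/33)) = 38486 - (3 - 3/11) = 38486 - 1*30/11 = 38486 - 30/11 = 423316/11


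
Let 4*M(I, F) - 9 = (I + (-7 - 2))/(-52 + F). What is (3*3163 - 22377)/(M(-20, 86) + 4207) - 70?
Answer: -41822798/572429 ≈ -73.062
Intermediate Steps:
M(I, F) = 9/4 + (-9 + I)/(4*(-52 + F)) (M(I, F) = 9/4 + ((I + (-7 - 2))/(-52 + F))/4 = 9/4 + ((I - 9)/(-52 + F))/4 = 9/4 + ((-9 + I)/(-52 + F))/4 = 9/4 + (-9 + I)/(4*(-52 + F)))
(3*3163 - 22377)/(M(-20, 86) + 4207) - 70 = (3*3163 - 22377)/((-477 - 20 + 9*86)/(4*(-52 + 86)) + 4207) - 70 = (9489 - 22377)/((¼)*(-477 - 20 + 774)/34 + 4207) - 70 = -12888/((¼)*(1/34)*277 + 4207) - 70 = -12888/(277/136 + 4207) - 70 = -12888/572429/136 - 70 = -12888*136/572429 - 70 = -1752768/572429 - 70 = -41822798/572429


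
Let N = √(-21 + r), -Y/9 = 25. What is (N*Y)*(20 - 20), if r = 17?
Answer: 0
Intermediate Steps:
Y = -225 (Y = -9*25 = -225)
N = 2*I (N = √(-21 + 17) = √(-4) = 2*I ≈ 2.0*I)
(N*Y)*(20 - 20) = ((2*I)*(-225))*(20 - 20) = -450*I*0 = 0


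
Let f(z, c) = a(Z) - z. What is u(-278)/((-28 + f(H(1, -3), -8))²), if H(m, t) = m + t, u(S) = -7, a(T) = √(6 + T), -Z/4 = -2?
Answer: -2415/219122 - 91*√14/109561 ≈ -0.014129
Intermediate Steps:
Z = 8 (Z = -4*(-2) = 8)
f(z, c) = √14 - z (f(z, c) = √(6 + 8) - z = √14 - z)
u(-278)/((-28 + f(H(1, -3), -8))²) = -7/(-28 + (√14 - (1 - 3)))² = -7/(-28 + (√14 - 1*(-2)))² = -7/(-28 + (√14 + 2))² = -7/(-28 + (2 + √14))² = -7/(-26 + √14)²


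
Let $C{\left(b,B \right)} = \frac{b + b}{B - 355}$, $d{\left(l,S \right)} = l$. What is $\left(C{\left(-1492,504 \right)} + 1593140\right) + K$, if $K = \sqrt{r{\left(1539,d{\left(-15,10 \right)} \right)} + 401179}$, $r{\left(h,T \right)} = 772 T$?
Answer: $\frac{237374876}{149} + 7 \sqrt{7951} \approx 1.5937 \cdot 10^{6}$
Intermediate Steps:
$C{\left(b,B \right)} = \frac{2 b}{-355 + B}$
$K = 7 \sqrt{7951}$ ($K = \sqrt{772 \left(-15\right) + 401179} = \sqrt{-11580 + 401179} = \sqrt{389599} = 7 \sqrt{7951} \approx 624.18$)
$\left(C{\left(-1492,504 \right)} + 1593140\right) + K = \left(2 \left(-1492\right) \frac{1}{-355 + 504} + 1593140\right) + 7 \sqrt{7951} = \left(2 \left(-1492\right) \frac{1}{149} + 1593140\right) + 7 \sqrt{7951} = \left(- \frac{2984}{149} + 1593140\right) + 7 \sqrt{7951} = \frac{237374876}{149} + 7 \sqrt{7951}$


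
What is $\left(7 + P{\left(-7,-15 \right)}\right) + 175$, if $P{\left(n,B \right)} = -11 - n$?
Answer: $178$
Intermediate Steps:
$\left(7 + P{\left(-7,-15 \right)}\right) + 175 = \left(7 - 4\right) + 175 = 3 + 175 = 178$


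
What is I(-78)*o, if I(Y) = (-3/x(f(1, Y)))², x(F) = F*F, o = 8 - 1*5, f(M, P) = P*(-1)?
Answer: 1/1370928 ≈ 7.2943e-7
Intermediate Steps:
f(M, P) = -P
o = 3 (o = 8 - 5 = 3)
x(F) = F²
I(Y) = 9/Y⁴ (I(Y) = (-3/Y²)² = 9/Y⁴)
I(-78)*o = (9/(-78)⁴)*3 = (9*(1/37015056))*3 = (1/4112784)*3 = 1/1370928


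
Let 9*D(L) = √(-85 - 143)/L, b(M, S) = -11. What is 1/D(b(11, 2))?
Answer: 33*I*√57/38 ≈ 6.5564*I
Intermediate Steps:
D(L) = 2*I*√57/(9*L) (D(L) = (√(-85 - 143)/L)/9 = (√(-228)/L)/9 = ((2*I*√57)/L)/9 = (2*I*√57/L)/9 = 2*I*√57/(9*L))
1/D(b(11, 2)) = 1/((2/9)*I*√57/(-11)) = 1/((2/9)*I*√57*(-1/11)) = 1/(-2*I*√57/99) = 33*I*√57/38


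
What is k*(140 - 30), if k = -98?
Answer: -10780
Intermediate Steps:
k*(140 - 30) = -98*(140 - 30) = -98*110 = -10780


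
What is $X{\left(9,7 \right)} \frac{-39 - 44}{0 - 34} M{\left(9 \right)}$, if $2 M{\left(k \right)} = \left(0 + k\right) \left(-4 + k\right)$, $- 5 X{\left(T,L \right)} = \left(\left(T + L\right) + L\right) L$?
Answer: $- \frac{120267}{68} \approx -1768.6$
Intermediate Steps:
$X{\left(T,L \right)} = - \frac{L \left(T + 2 L\right)}{5}$ ($X{\left(T,L \right)} = - \frac{\left(\left(T + L\right) + L\right) L}{5} = - \frac{\left(\left(L + T\right) + L\right) L}{5} = - \frac{\left(T + 2 L\right) L}{5} = - \frac{L \left(T + 2 L\right)}{5}$)
$M{\left(k \right)} = \frac{k \left(-4 + k\right)}{2}$ ($M{\left(k \right)} = \frac{\left(0 + k\right) \left(-4 + k\right)}{2} = \frac{k \left(-4 + k\right)}{2}$)
$X{\left(9,7 \right)} \frac{-39 - 44}{0 - 34} M{\left(9 \right)} = \left(- \frac{1}{5}\right) 7 \left(9 + 2 \cdot 7\right) \frac{-39 - 44}{0 - 34} \cdot \frac{1}{2} \cdot 9 \left(-4 + 9\right) = \left(- \frac{1}{5}\right) 7 \left(9 + 14\right) \left(- \frac{83}{0 - 34}\right) \frac{1}{2} \cdot 9 \cdot 5 = \left(- \frac{1}{5}\right) 7 \cdot 23 \left(- \frac{83}{-34}\right) \frac{45}{2} = - \frac{161 \left(\left(-83\right) \left(- \frac{1}{34}\right)\right)}{5} \cdot \frac{45}{2} = \left(- \frac{161}{5}\right) \frac{83}{34} \cdot \frac{45}{2} = \left(- \frac{13363}{170}\right) \frac{45}{2} = - \frac{120267}{68}$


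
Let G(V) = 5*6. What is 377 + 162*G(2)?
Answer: 5237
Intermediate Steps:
G(V) = 30
377 + 162*G(2) = 377 + 162*30 = 377 + 4860 = 5237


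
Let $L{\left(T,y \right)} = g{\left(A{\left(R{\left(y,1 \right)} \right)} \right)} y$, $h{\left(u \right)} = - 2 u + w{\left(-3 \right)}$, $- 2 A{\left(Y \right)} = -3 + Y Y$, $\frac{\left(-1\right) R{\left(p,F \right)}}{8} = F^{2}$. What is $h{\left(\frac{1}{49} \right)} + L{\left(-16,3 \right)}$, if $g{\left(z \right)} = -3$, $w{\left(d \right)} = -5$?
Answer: $- \frac{688}{49} \approx -14.041$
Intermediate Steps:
$R{\left(p,F \right)} = - 8 F^{2}$
$A{\left(Y \right)} = \frac{3}{2} - \frac{Y^{2}}{2}$ ($A{\left(Y \right)} = - \frac{-3 + Y Y}{2} = - \frac{-3 + Y^{2}}{2} = \frac{3}{2} - \frac{Y^{2}}{2}$)
$h{\left(u \right)} = -5 - 2 u$ ($h{\left(u \right)} = - 2 u - 5 = -5 - 2 u$)
$L{\left(T,y \right)} = - 3 y$
$h{\left(\frac{1}{49} \right)} + L{\left(-16,3 \right)} = \left(-5 - \frac{2}{49}\right) - 9 = - \frac{247}{49} - 9 = - \frac{688}{49}$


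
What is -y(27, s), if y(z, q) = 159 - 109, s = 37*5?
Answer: -50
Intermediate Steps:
s = 185
y(z, q) = 50
-y(27, s) = -1*50 = -50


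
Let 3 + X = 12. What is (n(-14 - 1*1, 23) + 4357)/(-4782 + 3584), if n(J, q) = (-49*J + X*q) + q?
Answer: -2661/599 ≈ -4.4424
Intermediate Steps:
X = 9 (X = -3 + 12 = 9)
n(J, q) = -49*J + 10*q (n(J, q) = (-49*J + 9*q) + q = -49*J + 10*q)
(n(-14 - 1*1, 23) + 4357)/(-4782 + 3584) = ((-49*(-14 - 1*1) + 10*23) + 4357)/(-4782 + 3584) = ((-49*(-14 - 1) + 230) + 4357)/(-1198) = ((-49*(-15) + 230) + 4357)*(-1/1198) = ((735 + 230) + 4357)*(-1/1198) = (965 + 4357)*(-1/1198) = 5322*(-1/1198) = -2661/599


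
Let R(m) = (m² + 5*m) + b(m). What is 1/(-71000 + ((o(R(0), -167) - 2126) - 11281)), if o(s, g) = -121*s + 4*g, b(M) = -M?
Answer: -1/85075 ≈ -1.1754e-5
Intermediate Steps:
R(m) = m² + 4*m (R(m) = (m² + 5*m) - m = m² + 4*m)
1/(-71000 + ((o(R(0), -167) - 2126) - 11281)) = 1/(-71000 + (((-0*(4 + 0) + 4*(-167)) - 2126) - 11281)) = 1/(-71000 + (((-0*4 - 668) - 2126) - 11281)) = 1/(-71000 + (((-121*0 - 668) - 2126) - 11281)) = 1/(-71000 + (((0 - 668) - 2126) - 11281)) = 1/(-71000 + ((-668 - 2126) - 11281)) = 1/(-71000 + (-2794 - 11281)) = 1/(-71000 - 14075) = 1/(-85075) = -1/85075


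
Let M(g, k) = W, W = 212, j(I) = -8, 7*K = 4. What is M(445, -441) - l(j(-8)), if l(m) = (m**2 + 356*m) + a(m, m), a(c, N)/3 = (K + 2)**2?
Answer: 145832/49 ≈ 2976.2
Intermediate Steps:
K = 4/7 (K = (1/7)*4 = 4/7 ≈ 0.57143)
M(g, k) = 212
a(c, N) = 972/49 (a(c, N) = 3*(4/7 + 2)**2 = 3*(18/7)**2 = 3*(324/49) = 972/49)
l(m) = 972/49 + m**2 + 356*m (l(m) = (m**2 + 356*m) + 972/49 = 972/49 + m**2 + 356*m)
M(445, -441) - l(j(-8)) = 212 - (972/49 + (-8)**2 + 356*(-8)) = 212 - (972/49 + 64 - 2848) = 212 - 1*(-135444/49) = 212 + 135444/49 = 145832/49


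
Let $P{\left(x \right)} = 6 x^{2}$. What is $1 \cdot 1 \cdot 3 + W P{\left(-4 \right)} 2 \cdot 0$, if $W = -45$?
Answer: $3$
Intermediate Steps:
$1 \cdot 1 \cdot 3 + W P{\left(-4 \right)} 2 \cdot 0 = 1 \cdot 1 \cdot 3 - 45 \cdot 6 \left(-4\right)^{2} \cdot 2 \cdot 0 = 1 \cdot 3 - 45 \cdot 6 \cdot 16 \cdot 2 \cdot 0 = 3 - 45 \cdot 96 \cdot 2 \cdot 0 = 3 - 45 \cdot 192 \cdot 0 = 3 - 0 = 3 + 0 = 3$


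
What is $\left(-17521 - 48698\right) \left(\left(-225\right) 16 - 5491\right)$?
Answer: $601996929$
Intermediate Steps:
$\left(-17521 - 48698\right) \left(\left(-225\right) 16 - 5491\right) = - 66219 \left(-3600 - 5491\right) = \left(-66219\right) \left(-9091\right) = 601996929$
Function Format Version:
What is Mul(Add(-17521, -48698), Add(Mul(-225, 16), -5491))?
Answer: 601996929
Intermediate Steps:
Mul(Add(-17521, -48698), Add(Mul(-225, 16), -5491)) = Mul(-66219, Add(-3600, -5491)) = Mul(-66219, -9091) = 601996929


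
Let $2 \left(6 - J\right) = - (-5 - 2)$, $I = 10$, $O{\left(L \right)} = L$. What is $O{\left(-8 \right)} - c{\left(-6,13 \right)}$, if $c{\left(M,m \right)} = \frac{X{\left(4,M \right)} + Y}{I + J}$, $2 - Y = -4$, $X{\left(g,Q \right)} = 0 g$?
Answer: $- \frac{212}{25} \approx -8.48$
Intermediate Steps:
$X{\left(g,Q \right)} = 0$
$Y = 6$ ($Y = 2 - -4 = 2 + 4 = 6$)
$J = \frac{5}{2}$ ($J = 6 - \frac{\left(-1\right) \left(-5 - 2\right)}{2} = 6 - \frac{\left(-1\right) \left(-7\right)}{2} = 6 - \frac{7}{2} = \frac{5}{2} \approx 2.5$)
$c{\left(M,m \right)} = \frac{12}{25}$ ($c{\left(M,m \right)} = \frac{0 + 6}{10 + \frac{5}{2}} = \frac{6}{\frac{25}{2}} = 6 \cdot \frac{2}{25} = \frac{12}{25}$)
$O{\left(-8 \right)} - c{\left(-6,13 \right)} = -8 - \frac{12}{25} = - \frac{212}{25}$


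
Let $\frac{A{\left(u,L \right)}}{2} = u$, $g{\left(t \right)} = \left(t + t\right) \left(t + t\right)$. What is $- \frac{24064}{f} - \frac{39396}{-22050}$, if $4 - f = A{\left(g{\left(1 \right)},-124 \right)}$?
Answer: $\frac{451334}{75} \approx 6017.8$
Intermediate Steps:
$g{\left(t \right)} = 4 t^{2}$ ($g{\left(t \right)} = 2 t 2 t = 4 t^{2}$)
$A{\left(u,L \right)} = 2 u$
$f = -4$ ($f = 4 - 2 \cdot 4 \cdot 1^{2} = 4 - 2 \cdot 4 \cdot 1 = 4 - 2 \cdot 4 = 4 - 8 = -4$)
$- \frac{24064}{f} - \frac{39396}{-22050} = - \frac{24064}{-4} - \frac{39396}{-22050} = \left(-24064\right) \left(- \frac{1}{4}\right) - - \frac{134}{75} = 6016 + \frac{134}{75} = \frac{451334}{75}$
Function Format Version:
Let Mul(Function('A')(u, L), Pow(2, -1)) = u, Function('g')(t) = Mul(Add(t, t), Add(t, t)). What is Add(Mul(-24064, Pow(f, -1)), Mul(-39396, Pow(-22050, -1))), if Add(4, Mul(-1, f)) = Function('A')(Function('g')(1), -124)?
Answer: Rational(451334, 75) ≈ 6017.8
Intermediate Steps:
Function('g')(t) = Mul(4, Pow(t, 2)) (Function('g')(t) = Mul(Mul(2, t), Mul(2, t)) = Mul(4, Pow(t, 2)))
Function('A')(u, L) = Mul(2, u)
f = -4 (f = Add(4, Mul(-1, Mul(2, Mul(4, Pow(1, 2))))) = Add(4, Mul(-1, Mul(2, Mul(4, 1)))) = Add(4, Mul(-1, Mul(2, 4))) = Add(4, Mul(-1, 8)) = Add(4, -8) = -4)
Add(Mul(-24064, Pow(f, -1)), Mul(-39396, Pow(-22050, -1))) = Add(Mul(-24064, Pow(-4, -1)), Mul(-39396, Pow(-22050, -1))) = Add(Mul(-24064, Rational(-1, 4)), Mul(-39396, Rational(-1, 22050))) = Add(6016, Rational(134, 75)) = Rational(451334, 75)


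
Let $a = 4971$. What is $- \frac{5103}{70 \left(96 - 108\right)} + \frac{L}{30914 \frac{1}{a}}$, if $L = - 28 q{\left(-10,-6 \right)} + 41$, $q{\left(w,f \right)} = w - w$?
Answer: $\frac{191031}{15080} \approx 12.668$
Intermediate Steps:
$q{\left(w,f \right)} = 0$
$L = 41$ ($L = \left(-28\right) 0 + 41 = 0 + 41 = 41$)
$- \frac{5103}{70 \left(96 - 108\right)} + \frac{L}{30914 \frac{1}{a}} = - \frac{5103}{70 \left(96 - 108\right)} + \frac{41}{30914 \cdot \frac{1}{4971}} = - \frac{5103}{70 \left(-12\right)} + \frac{41}{30914 \cdot \frac{1}{4971}} = - \frac{5103}{-840} + \frac{41}{\frac{30914}{4971}} = \left(-5103\right) \left(- \frac{1}{840}\right) + 41 \cdot \frac{4971}{30914} = \frac{243}{40} + \frac{4971}{754} = \frac{191031}{15080}$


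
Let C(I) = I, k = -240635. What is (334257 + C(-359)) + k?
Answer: 93263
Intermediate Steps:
(334257 + C(-359)) + k = (334257 - 359) - 240635 = 333898 - 240635 = 93263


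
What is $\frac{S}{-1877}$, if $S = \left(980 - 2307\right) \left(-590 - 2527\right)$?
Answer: $- \frac{4136259}{1877} \approx -2203.7$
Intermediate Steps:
$S = 4136259$ ($S = \left(-1327\right) \left(-3117\right) = 4136259$)
$\frac{S}{-1877} = \frac{4136259}{-1877} = 4136259 \left(- \frac{1}{1877}\right) = - \frac{4136259}{1877}$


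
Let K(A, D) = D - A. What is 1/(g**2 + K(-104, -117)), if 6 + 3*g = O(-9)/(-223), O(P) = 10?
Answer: -447561/4001189 ≈ -0.11186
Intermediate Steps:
g = -1348/669 (g = -2 + (10/(-223))/3 = -2 + (10*(-1/223))/3 = -2 + (1/3)*(-10/223) = -2 - 10/669 = -1348/669 ≈ -2.0149)
1/(g**2 + K(-104, -117)) = 1/((-1348/669)**2 + (-117 - 1*(-104))) = 1/(1817104/447561 + (-117 + 104)) = 1/(1817104/447561 - 13) = 1/(-4001189/447561) = -447561/4001189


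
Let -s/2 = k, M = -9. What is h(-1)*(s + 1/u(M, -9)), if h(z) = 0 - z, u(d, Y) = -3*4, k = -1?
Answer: 23/12 ≈ 1.9167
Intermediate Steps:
u(d, Y) = -12
s = 2 (s = -2*(-1) = 2)
h(z) = -z
h(-1)*(s + 1/u(M, -9)) = (-1*(-1))*(2 + 1/(-12)) = 1*(2 - 1/12) = 1*(23/12) = 23/12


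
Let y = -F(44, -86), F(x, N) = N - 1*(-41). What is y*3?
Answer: 135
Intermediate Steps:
F(x, N) = 41 + N (F(x, N) = N + 41 = 41 + N)
y = 45 (y = -(41 - 86) = -1*(-45) = 45)
y*3 = 45*3 = 135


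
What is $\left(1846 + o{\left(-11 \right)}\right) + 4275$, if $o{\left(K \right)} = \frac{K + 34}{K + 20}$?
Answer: $\frac{55112}{9} \approx 6123.6$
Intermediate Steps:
$o{\left(K \right)} = \frac{34 + K}{20 + K}$
$\left(1846 + o{\left(-11 \right)}\right) + 4275 = \left(1846 + \frac{34 - 11}{20 - 11}\right) + 4275 = \left(1846 + \frac{1}{9} \cdot 23\right) + 4275 = \left(1846 + \frac{23}{9}\right) + 4275 = \frac{16637}{9} + 4275 = \frac{55112}{9}$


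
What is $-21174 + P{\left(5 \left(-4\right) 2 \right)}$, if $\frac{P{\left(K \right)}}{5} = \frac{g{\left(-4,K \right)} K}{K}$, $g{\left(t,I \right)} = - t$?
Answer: $-21154$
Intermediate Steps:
$P{\left(K \right)} = 20$ ($P{\left(K \right)} = 5 \frac{\left(-1\right) \left(-4\right) K}{K} = 5 \frac{4 K}{K} = 5 \cdot 4 = 20$)
$-21174 + P{\left(5 \left(-4\right) 2 \right)} = -21174 + 20 = -21154$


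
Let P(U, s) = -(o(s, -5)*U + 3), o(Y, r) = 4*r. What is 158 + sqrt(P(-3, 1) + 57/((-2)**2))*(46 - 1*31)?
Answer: 158 + 15*I*sqrt(195)/2 ≈ 158.0 + 104.73*I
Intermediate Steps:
P(U, s) = -3 + 20*U (P(U, s) = -((4*(-5))*U + 3) = -(-20*U + 3) = -(3 - 20*U) = -3 + 20*U)
158 + sqrt(P(-3, 1) + 57/((-2)**2))*(46 - 1*31) = 158 + sqrt((-3 + 20*(-3)) + 57/((-2)**2))*(46 - 1*31) = 158 + sqrt((-3 - 60) + 57/4)*(46 - 31) = 158 + sqrt(-63 + 57*(1/4))*15 = 158 + sqrt(-63 + 57/4)*15 = 158 + sqrt(-195/4)*15 = 158 + (I*sqrt(195)/2)*15 = 158 + 15*I*sqrt(195)/2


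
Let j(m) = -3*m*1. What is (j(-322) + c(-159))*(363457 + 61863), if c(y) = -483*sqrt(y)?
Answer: 410859120 - 205429560*I*sqrt(159) ≈ 4.1086e+8 - 2.5904e+9*I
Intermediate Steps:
j(m) = -3*m
(j(-322) + c(-159))*(363457 + 61863) = (-3*(-322) - 483*I*sqrt(159))*(363457 + 61863) = (966 - 483*I*sqrt(159))*425320 = 410859120 - 205429560*I*sqrt(159)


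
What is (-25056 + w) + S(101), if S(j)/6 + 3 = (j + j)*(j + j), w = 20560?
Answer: 240310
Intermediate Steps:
S(j) = -18 + 24*j² (S(j) = -18 + 6*((j + j)*(j + j)) = -18 + 6*((2*j)*(2*j)) = -18 + 6*(4*j²) = -18 + 24*j²)
(-25056 + w) + S(101) = (-25056 + 20560) + (-18 + 24*101²) = -4496 + (-18 + 24*10201) = -4496 + (-18 + 244824) = -4496 + 244806 = 240310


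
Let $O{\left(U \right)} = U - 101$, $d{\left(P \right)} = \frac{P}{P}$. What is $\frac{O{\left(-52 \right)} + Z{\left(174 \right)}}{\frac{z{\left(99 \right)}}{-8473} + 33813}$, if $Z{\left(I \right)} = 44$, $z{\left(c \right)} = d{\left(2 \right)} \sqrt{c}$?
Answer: $- \frac{29399646317977}{9120093953667478} - \frac{923557 \sqrt{11}}{27360281861002434} \approx -0.0032236$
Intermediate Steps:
$d{\left(P \right)} = 1$
$z{\left(c \right)} = \sqrt{c}$ ($z{\left(c \right)} = 1 \sqrt{c} = \sqrt{c}$)
$O{\left(U \right)} = -101 + U$
$\frac{O{\left(-52 \right)} + Z{\left(174 \right)}}{\frac{z{\left(99 \right)}}{-8473} + 33813} = \frac{\left(-101 - 52\right) + 44}{\frac{\sqrt{99}}{-8473} + 33813} = \frac{-153 + 44}{3 \sqrt{11} \left(- \frac{1}{8473}\right) + 33813} = - \frac{109}{- \frac{3 \sqrt{11}}{8473} + 33813} = - \frac{109}{33813 - \frac{3 \sqrt{11}}{8473}}$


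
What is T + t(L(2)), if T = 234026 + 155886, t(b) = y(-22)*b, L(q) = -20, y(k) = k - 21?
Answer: 390772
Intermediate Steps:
y(k) = -21 + k
t(b) = -43*b (t(b) = (-21 - 22)*b = -43*b)
T = 389912
T + t(L(2)) = 389912 - 43*(-20) = 389912 + 860 = 390772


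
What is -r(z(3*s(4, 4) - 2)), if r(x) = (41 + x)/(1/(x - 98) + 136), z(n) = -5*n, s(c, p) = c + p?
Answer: 4784/9429 ≈ 0.50737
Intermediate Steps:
r(x) = (41 + x)/(136 + 1/(-98 + x)) (r(x) = (41 + x)/(1/(-98 + x) + 136) = (41 + x)/(136 + 1/(-98 + x)))
-r(z(3*s(4, 4) - 2)) = -(-4018 + (-5*(3*(4 + 4) - 2))² - (-285)*(3*(4 + 4) - 2))/(-13327 + 136*(-5*(3*(4 + 4) - 2))) = -(-4018 + (-5*(3*8 - 2))² - (-285)*(3*8 - 2))/(-13327 + 136*(-5*(3*8 - 2))) = -(-4018 + (-5*(24 - 2))² - (-285)*(24 - 2))/(-13327 + 136*(-5*(24 - 2))) = -(-4018 + (-5*22)² - (-285)*22)/(-13327 + 136*(-5*22)) = -(-4018 + (-110)² - 57*(-110))/(-13327 + 136*(-110)) = -(-4018 + 12100 + 6270)/(-13327 - 14960) = -14352/(-28287) = -(-1)*14352/28287 = -1*(-4784/9429) = 4784/9429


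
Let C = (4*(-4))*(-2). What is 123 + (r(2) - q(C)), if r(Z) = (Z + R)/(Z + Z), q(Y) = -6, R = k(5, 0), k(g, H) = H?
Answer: 259/2 ≈ 129.50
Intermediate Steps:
R = 0
C = 32 (C = -16*(-2) = 32)
r(Z) = ½ (r(Z) = (Z + 0)/(Z + Z) = Z/((2*Z)) = Z*(1/(2*Z)) = ½)
123 + (r(2) - q(C)) = 123 + (½ - 1*(-6)) = 123 + (½ + 6) = 123 + 13/2 = 259/2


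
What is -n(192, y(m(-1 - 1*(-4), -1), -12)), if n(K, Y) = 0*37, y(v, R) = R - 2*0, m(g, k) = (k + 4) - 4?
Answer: 0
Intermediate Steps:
m(g, k) = k (m(g, k) = (4 + k) - 4 = k)
y(v, R) = R (y(v, R) = R + 0 = R)
n(K, Y) = 0
-n(192, y(m(-1 - 1*(-4), -1), -12)) = -1*0 = 0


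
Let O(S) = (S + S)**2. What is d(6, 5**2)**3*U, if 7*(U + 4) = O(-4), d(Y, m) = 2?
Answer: 288/7 ≈ 41.143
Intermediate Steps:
O(S) = 4*S**2 (O(S) = (2*S)**2 = 4*S**2)
U = 36/7 (U = -4 + (4*(-4)**2)/7 = -4 + (4*16)/7 = -4 + (1/7)*64 = -4 + 64/7 = 36/7 ≈ 5.1429)
d(6, 5**2)**3*U = 2**3*(36/7) = 8*(36/7) = 288/7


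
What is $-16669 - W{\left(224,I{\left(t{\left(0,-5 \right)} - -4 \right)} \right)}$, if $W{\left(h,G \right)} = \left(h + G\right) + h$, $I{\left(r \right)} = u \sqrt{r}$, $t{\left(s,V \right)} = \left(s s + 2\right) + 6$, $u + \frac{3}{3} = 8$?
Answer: $-17117 - 14 \sqrt{3} \approx -17141.0$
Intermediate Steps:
$u = 7$ ($u = -1 + 8 = 7$)
$t{\left(s,V \right)} = 8 + s^{2}$ ($t{\left(s,V \right)} = \left(s^{2} + 2\right) + 6 = \left(2 + s^{2}\right) + 6 = 8 + s^{2}$)
$I{\left(r \right)} = 7 \sqrt{r}$
$W{\left(h,G \right)} = G + 2 h$ ($W{\left(h,G \right)} = \left(G + h\right) + h = G + 2 h$)
$-16669 - W{\left(224,I{\left(t{\left(0,-5 \right)} - -4 \right)} \right)} = -16669 - \left(7 \sqrt{\left(8 + 0^{2}\right) - -4} + 2 \cdot 224\right) = -16669 - \left(7 \sqrt{\left(8 + 0\right) + 4} + 448\right) = -16669 - \left(7 \sqrt{8 + 4} + 448\right) = -16669 - \left(7 \sqrt{12} + 448\right) = -16669 - \left(7 \cdot 2 \sqrt{3} + 448\right) = -16669 - \left(14 \sqrt{3} + 448\right) = -16669 - \left(448 + 14 \sqrt{3}\right) = -17117 - 14 \sqrt{3}$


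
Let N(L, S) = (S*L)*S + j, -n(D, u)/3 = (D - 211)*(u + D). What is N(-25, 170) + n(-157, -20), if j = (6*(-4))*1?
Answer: -917932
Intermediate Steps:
j = -24 (j = -24*1 = -24)
n(D, u) = -3*(-211 + D)*(D + u) (n(D, u) = -3*(D - 211)*(u + D) = -3*(-211 + D)*(D + u))
N(L, S) = -24 + L*S**2 (N(L, S) = (S*L)*S - 24 = (L*S)*S - 24 = L*S**2 - 24 = -24 + L*S**2)
N(-25, 170) + n(-157, -20) = (-24 - 25*170**2) + (-3*(-157)**2 + 633*(-157) + 633*(-20) - 3*(-157)*(-20)) = (-24 - 25*28900) + (-3*24649 - 99381 - 12660 - 9420) = (-24 - 722500) + (-73947 - 99381 - 12660 - 9420) = -722524 - 195408 = -917932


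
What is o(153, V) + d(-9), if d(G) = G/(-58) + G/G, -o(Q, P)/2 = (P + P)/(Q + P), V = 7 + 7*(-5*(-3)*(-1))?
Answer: 26421/3190 ≈ 8.2824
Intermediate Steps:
V = -98 (V = 7 + 7*(15*(-1)) = 7 + 7*(-15) = 7 - 105 = -98)
o(Q, P) = -4*P/(P + Q) (o(Q, P) = -2*(P + P)/(Q + P) = -2*2*P/(P + Q) = -4*P/(P + Q))
d(G) = 1 - G/58 (d(G) = G*(-1/58) + 1 = -G/58 + 1 = 1 - G/58)
o(153, V) + d(-9) = -4*(-98)/(-98 + 153) + (1 - 1/58*(-9)) = -4*(-98)/55 + (1 + 9/58) = -4*(-98)*1/55 + 67/58 = 392/55 + 67/58 = 26421/3190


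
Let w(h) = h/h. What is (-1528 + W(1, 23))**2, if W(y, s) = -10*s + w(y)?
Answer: 3087049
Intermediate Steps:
w(h) = 1
W(y, s) = 1 - 10*s (W(y, s) = -10*s + 1 = 1 - 10*s)
(-1528 + W(1, 23))**2 = (-1528 + (1 - 10*23))**2 = (-1528 + (1 - 230))**2 = (-1528 - 229)**2 = (-1757)**2 = 3087049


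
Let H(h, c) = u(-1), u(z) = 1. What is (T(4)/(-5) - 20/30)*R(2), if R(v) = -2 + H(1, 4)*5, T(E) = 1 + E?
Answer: -5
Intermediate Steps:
H(h, c) = 1
R(v) = 3 (R(v) = -2 + 1*5 = -2 + 5 = 3)
(T(4)/(-5) - 20/30)*R(2) = ((1 + 4)/(-5) - 20/30)*3 = (5*(-⅕) - 20*1/30)*3 = (-1 - ⅔)*3 = -5/3*3 = -5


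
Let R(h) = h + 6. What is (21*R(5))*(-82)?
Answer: -18942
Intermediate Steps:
R(h) = 6 + h
(21*R(5))*(-82) = (21*(6 + 5))*(-82) = (21*11)*(-82) = 231*(-82) = -18942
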